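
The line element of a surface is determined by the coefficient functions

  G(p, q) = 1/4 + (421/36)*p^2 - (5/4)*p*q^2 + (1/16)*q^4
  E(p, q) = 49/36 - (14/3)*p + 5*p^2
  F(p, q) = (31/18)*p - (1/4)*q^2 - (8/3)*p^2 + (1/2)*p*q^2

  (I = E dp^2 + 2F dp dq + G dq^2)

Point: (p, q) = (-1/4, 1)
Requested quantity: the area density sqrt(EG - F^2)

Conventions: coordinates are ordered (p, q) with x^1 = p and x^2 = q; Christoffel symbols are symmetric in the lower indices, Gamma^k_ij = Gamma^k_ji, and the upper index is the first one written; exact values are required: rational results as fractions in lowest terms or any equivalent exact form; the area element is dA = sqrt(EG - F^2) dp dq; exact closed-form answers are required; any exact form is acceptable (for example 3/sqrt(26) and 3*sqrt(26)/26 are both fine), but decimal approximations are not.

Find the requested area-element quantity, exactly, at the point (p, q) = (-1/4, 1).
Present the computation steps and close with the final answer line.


E = 409/144, F = -35/36, G = 781/576; EG - F^2 = 8927/3072

Answer: sqrt(EG - F^2) = sqrt(26781)/96


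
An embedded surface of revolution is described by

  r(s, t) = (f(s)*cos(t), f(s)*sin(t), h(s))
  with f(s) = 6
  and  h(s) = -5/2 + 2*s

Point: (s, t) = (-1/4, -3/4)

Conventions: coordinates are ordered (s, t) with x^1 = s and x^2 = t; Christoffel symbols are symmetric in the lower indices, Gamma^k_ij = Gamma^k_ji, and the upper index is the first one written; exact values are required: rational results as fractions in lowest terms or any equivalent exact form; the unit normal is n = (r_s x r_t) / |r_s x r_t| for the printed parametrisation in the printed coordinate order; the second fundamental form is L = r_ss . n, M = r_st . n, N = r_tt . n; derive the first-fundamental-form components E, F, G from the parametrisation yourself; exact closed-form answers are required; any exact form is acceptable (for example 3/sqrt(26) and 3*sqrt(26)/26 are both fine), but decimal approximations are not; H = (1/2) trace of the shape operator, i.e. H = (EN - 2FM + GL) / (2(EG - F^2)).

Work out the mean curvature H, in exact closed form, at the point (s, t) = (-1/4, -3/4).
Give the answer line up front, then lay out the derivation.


Answer: H = 1/12

f = 6, f' = 0, f'' = 0, h' = 2, h'' = 0
E = 4, F = 0, G = 36; answer radicand W^2 = 4
unnormalised second-form numerators: l = 0, m = 0, n = 12; L = l/sqrt(4), and similarly M = m/sqrt(W^2), N = n/sqrt(W^2)
H = (E*n - 2*F*m + G*l) / (2*(EG - F^2)*sqrt(W^2)); E*n - 2*F*m + G*l = 48, EG - F^2 = 144, so H = (1/6)/sqrt(4)


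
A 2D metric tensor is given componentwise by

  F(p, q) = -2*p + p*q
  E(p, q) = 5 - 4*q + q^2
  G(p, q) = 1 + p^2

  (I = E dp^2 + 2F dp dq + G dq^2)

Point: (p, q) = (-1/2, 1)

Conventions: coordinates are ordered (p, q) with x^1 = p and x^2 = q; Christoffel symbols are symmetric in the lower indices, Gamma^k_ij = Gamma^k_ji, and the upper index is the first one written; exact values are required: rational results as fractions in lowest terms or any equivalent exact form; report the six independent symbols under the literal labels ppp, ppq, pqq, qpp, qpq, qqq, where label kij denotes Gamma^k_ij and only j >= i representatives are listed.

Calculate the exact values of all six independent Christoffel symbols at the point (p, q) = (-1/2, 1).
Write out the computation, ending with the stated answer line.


E = 2, F = 1/2, G = 5/4 at the point
E_p = 0, E_q = -2, F_p = -1, F_q = -1/2, G_p = -1, G_q = 0
EG - F^2 = 9/4;  g^inv = (4/9) * [[5/4, -1/2], [-1/2, 2]]
first-kind symbols [ij,l] = (1/2)(d_i g_jl + d_j g_il - d_l g_ij): [pp,p] = E_p/2 = 0, [pp,q] = F_p - E_q/2 = 0, [pq,p] = E_q/2 = -1, [pq,q] = G_p/2 = -1/2, [qq,p] = F_q - G_p/2 = 0, [qq,q] = G_q/2 = 0
Gamma^p_ij = (G*[ij,p] - F*[ij,q])/(EG - F^2), Gamma^q_ij = (E*[ij,q] - F*[ij,p])/(EG - F^2)

Answer: Gamma_ppp = 0, Gamma_ppq = -4/9, Gamma_pqq = 0, Gamma_qpp = 0, Gamma_qpq = -2/9, Gamma_qqq = 0


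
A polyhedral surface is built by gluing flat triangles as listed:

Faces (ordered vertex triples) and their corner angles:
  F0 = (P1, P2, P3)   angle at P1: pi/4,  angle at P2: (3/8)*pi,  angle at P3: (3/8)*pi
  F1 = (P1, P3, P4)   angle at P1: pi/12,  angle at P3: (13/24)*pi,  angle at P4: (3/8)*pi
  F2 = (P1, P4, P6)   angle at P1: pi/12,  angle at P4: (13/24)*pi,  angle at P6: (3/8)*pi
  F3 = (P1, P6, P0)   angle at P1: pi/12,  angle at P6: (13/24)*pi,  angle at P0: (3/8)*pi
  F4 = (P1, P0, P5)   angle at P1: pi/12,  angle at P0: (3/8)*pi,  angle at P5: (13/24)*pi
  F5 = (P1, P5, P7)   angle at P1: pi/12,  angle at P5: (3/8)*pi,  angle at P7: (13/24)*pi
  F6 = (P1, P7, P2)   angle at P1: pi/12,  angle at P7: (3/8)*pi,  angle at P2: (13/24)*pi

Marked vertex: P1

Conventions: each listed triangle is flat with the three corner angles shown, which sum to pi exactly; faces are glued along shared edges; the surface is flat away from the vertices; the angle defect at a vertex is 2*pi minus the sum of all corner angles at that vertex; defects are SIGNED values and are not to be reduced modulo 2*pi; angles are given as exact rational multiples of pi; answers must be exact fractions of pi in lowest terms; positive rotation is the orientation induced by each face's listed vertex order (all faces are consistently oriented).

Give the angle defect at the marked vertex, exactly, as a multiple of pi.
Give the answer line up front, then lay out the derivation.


Answer: defect(P1) = (5/4)*pi

Sum of corner angles at P1: (3/4)*pi
defect = 2*pi - (3/4)*pi


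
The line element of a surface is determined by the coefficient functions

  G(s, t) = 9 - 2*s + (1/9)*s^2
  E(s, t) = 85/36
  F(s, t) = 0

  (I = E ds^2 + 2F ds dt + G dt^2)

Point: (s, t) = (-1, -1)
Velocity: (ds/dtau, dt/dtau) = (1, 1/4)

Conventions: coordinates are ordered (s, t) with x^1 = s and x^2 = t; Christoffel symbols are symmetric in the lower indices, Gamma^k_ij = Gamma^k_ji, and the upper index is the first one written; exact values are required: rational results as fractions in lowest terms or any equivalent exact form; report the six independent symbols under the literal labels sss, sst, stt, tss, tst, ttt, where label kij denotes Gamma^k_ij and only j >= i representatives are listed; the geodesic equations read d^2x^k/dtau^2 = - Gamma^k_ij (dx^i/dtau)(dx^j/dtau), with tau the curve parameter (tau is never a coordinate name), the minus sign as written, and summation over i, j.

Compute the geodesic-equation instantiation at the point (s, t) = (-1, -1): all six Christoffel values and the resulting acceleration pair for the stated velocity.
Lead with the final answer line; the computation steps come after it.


Answer: Gamma_sss = 0, Gamma_sst = 0, Gamma_stt = 8/17, Gamma_tss = 0, Gamma_tst = -1/10, Gamma_ttt = 0; accelerations (d^2s/dtau^2, d^2t/dtau^2) = (-1/34, 1/20)

E = 85/36, F = 0, G = 100/9 at the point
E_s = 0, E_t = 0, F_s = 0, F_t = 0, G_s = -20/9, G_t = 0
EG - F^2 = 2125/81;  g^inv = (81/2125) * [[100/9, 0], [0, 85/36]]
first-kind symbols [ij,l] = (1/2)(d_i g_jl + d_j g_il - d_l g_ij): [ss,s] = E_s/2 = 0, [ss,t] = F_s - E_t/2 = 0, [st,s] = E_t/2 = 0, [st,t] = G_s/2 = -10/9, [tt,s] = F_t - G_s/2 = 10/9, [tt,t] = G_t/2 = 0
Gamma^s_ij = (G*[ij,s] - F*[ij,t])/(EG - F^2), Gamma^t_ij = (E*[ij,t] - F*[ij,s])/(EG - F^2)
Gamma_sss = 0, Gamma_sst = 0, Gamma_stt = 8/17, Gamma_tss = 0, Gamma_tst = -1/10, Gamma_ttt = 0
d^2s/dtau^2 = -(Gamma_sss*(1)^2 + 2*Gamma_sst*(1)*(1/4) + Gamma_stt*(1/4)^2) = -1/34
d^2t/dtau^2 = -(Gamma_tss*(1)^2 + 2*Gamma_tst*(1)*(1/4) + Gamma_ttt*(1/4)^2) = 1/20


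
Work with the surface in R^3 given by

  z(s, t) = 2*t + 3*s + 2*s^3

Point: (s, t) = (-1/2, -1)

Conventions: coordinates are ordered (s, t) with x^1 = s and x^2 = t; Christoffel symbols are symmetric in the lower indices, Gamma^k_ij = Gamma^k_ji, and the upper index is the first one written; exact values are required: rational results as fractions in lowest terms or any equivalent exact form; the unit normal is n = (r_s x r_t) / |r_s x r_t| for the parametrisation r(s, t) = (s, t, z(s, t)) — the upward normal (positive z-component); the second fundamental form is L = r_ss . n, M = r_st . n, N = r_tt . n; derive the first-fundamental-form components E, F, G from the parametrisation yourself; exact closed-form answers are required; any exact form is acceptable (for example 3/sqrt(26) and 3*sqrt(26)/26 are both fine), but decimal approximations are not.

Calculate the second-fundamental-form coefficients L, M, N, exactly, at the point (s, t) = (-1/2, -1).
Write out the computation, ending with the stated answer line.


z_s = 9/2, z_t = 2, z_ss = -6, z_st = 0, z_tt = 0
E = 85/4, F = 9, G = 5; answer radicand W^2 = 101/4
unnormalised second-form numerators: l = -6, m = 0, n = 0; L = l/sqrt(101/4), and similarly M = m/sqrt(W^2), N = n/sqrt(W^2)

Answer: L = -12*sqrt(101)/101, M = 0, N = 0


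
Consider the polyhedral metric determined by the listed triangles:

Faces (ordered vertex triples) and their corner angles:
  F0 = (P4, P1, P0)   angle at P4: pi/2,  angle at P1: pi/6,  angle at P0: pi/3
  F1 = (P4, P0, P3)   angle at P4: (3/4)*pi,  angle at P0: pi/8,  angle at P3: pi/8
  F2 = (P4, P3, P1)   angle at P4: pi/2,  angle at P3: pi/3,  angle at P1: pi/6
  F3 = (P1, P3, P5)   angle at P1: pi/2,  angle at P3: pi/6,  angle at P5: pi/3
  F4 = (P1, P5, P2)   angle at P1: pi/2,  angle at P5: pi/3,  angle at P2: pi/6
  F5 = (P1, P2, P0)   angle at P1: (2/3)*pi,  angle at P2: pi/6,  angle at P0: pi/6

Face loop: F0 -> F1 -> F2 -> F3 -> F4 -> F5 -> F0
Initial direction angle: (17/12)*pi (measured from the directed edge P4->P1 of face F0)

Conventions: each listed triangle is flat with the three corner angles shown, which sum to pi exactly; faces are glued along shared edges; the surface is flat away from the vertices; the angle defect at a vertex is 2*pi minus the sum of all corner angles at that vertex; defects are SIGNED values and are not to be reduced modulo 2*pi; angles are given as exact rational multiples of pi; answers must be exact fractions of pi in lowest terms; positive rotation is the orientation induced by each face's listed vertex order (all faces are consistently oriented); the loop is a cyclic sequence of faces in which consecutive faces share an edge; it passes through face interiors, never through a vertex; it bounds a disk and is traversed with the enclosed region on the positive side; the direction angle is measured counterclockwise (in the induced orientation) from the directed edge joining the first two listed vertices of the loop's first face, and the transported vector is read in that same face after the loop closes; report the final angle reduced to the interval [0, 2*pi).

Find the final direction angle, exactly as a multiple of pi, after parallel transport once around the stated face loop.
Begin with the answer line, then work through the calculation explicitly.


Answer: final direction angle = (5/3)*pi

enclosed vertex P1: corner angles sum to 2*pi, defect = 2*pi - 2*pi = 0
enclosed vertex P4: corner angles sum to (7/4)*pi, defect = 2*pi - (7/4)*pi = pi/4
the rotation equals the total enclosed defect, so the final angle is initial + defects (mod 2*pi)
final angle = (17/12)*pi + pi/4 = (5/3)*pi (mod 2*pi)


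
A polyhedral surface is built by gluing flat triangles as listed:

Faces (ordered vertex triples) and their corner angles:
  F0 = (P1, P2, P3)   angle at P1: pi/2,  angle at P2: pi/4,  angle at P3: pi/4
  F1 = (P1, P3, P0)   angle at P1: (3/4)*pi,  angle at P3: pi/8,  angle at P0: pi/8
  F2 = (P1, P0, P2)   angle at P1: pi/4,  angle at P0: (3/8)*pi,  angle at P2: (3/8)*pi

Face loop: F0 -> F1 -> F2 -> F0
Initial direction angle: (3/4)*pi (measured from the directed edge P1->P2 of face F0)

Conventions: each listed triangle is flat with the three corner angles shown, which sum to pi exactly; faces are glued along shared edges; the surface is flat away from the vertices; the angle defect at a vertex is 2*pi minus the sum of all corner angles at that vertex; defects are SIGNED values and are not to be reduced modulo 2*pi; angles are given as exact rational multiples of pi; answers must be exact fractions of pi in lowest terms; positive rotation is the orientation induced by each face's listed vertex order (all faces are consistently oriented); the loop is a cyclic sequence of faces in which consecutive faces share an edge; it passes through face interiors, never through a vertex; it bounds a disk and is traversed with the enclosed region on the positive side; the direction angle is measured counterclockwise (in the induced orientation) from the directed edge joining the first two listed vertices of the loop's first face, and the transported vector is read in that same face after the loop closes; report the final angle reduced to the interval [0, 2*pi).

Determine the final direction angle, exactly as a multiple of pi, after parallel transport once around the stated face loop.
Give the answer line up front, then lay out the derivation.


Answer: final direction angle = (5/4)*pi

enclosed vertex P1: corner angles sum to (3/2)*pi, defect = 2*pi - (3/2)*pi = pi/2
summing the enclosed defects onto the initial angle, mod 2*pi in the induced orientation:
final angle = (3/4)*pi + pi/2 = (5/4)*pi (mod 2*pi)


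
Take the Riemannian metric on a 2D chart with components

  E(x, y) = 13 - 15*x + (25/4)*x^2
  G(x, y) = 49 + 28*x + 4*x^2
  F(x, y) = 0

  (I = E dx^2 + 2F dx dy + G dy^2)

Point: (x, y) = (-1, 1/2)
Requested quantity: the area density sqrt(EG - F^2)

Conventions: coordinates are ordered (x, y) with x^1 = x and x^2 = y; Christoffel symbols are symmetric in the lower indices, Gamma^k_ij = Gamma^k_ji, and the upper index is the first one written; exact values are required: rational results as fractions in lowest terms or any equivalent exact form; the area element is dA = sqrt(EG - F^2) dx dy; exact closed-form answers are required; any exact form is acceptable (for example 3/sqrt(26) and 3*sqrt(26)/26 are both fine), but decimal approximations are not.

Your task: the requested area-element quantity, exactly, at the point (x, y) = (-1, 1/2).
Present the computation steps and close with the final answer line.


E = 137/4, F = 0, G = 25; EG - F^2 = 3425/4

Answer: sqrt(EG - F^2) = 5*sqrt(137)/2


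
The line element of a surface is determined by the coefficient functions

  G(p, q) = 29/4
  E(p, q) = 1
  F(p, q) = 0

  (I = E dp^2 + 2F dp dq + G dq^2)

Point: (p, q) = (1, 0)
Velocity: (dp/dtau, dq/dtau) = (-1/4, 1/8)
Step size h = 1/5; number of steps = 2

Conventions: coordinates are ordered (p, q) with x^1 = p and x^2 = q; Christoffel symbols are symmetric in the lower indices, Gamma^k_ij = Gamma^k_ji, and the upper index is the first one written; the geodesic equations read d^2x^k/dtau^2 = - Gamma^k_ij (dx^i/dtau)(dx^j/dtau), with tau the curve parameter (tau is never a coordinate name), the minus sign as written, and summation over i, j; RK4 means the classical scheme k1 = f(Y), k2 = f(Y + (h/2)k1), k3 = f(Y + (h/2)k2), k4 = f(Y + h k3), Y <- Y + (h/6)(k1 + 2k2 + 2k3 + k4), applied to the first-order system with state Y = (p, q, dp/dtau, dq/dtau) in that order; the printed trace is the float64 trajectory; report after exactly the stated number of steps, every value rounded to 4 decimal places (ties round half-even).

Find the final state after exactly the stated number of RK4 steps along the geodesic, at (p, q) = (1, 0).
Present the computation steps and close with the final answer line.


f(Y) = (dp/dtau, dq/dtau, -Gamma^p_ij Y'^i Y'^j, -Gamma^q_ij Y'^i Y'^j) with the Gammas evaluated at the stage position; h = 0.200000; intermediate values shown to 6 dp
step 0: p = 1.0000, q = 0.0000, dp/dtau = -0.2500, dq/dtau = 0.1250
step 1:
  k1: at (p, q) = (1.000000, 0.000000), (dp/dtau, dq/dtau) = (-0.250000, 0.125000); Gamma_ppp = 0.000000, Gamma_ppq = 0.000000, Gamma_pqq = 0.000000, Gamma_qpp = 0.000000, Gamma_qpq = 0.000000, Gamma_qqq = 0.000000; k1 = (-0.250000, 0.125000, 0.000000, 0.000000)
  k2: at (p, q) = (0.975000, 0.012500), (dp/dtau, dq/dtau) = (-0.250000, 0.125000); Gamma_ppp = 0.000000, Gamma_ppq = 0.000000, Gamma_pqq = 0.000000, Gamma_qpp = 0.000000, Gamma_qpq = 0.000000, Gamma_qqq = 0.000000; k2 = (-0.250000, 0.125000, 0.000000, 0.000000)
  k3: at (p, q) = (0.975000, 0.012500), (dp/dtau, dq/dtau) = (-0.250000, 0.125000); Gamma_ppp = 0.000000, Gamma_ppq = 0.000000, Gamma_pqq = 0.000000, Gamma_qpp = 0.000000, Gamma_qpq = 0.000000, Gamma_qqq = 0.000000; k3 = (-0.250000, 0.125000, 0.000000, 0.000000)
  k4: at (p, q) = (0.950000, 0.025000), (dp/dtau, dq/dtau) = (-0.250000, 0.125000); Gamma_ppp = 0.000000, Gamma_ppq = 0.000000, Gamma_pqq = 0.000000, Gamma_qpp = 0.000000, Gamma_qpq = 0.000000, Gamma_qqq = 0.000000; k4 = (-0.250000, 0.125000, 0.000000, 0.000000)
  Y <- Y + (h/6)(k1 + 2k2 + 2k3 + k4): p = 0.9500, q = 0.0250, dp/dtau = -0.2500, dq/dtau = 0.1250
step 2:
  k1: at (p, q) = (0.950000, 0.025000), (dp/dtau, dq/dtau) = (-0.250000, 0.125000); Gamma_ppp = 0.000000, Gamma_ppq = 0.000000, Gamma_pqq = 0.000000, Gamma_qpp = 0.000000, Gamma_qpq = 0.000000, Gamma_qqq = 0.000000; k1 = (-0.250000, 0.125000, 0.000000, 0.000000)
  k2: at (p, q) = (0.925000, 0.037500), (dp/dtau, dq/dtau) = (-0.250000, 0.125000); Gamma_ppp = 0.000000, Gamma_ppq = 0.000000, Gamma_pqq = 0.000000, Gamma_qpp = 0.000000, Gamma_qpq = 0.000000, Gamma_qqq = 0.000000; k2 = (-0.250000, 0.125000, 0.000000, 0.000000)
  k3: at (p, q) = (0.925000, 0.037500), (dp/dtau, dq/dtau) = (-0.250000, 0.125000); Gamma_ppp = 0.000000, Gamma_ppq = 0.000000, Gamma_pqq = 0.000000, Gamma_qpp = 0.000000, Gamma_qpq = 0.000000, Gamma_qqq = 0.000000; k3 = (-0.250000, 0.125000, 0.000000, 0.000000)
  k4: at (p, q) = (0.900000, 0.050000), (dp/dtau, dq/dtau) = (-0.250000, 0.125000); Gamma_ppp = 0.000000, Gamma_ppq = 0.000000, Gamma_pqq = 0.000000, Gamma_qpp = 0.000000, Gamma_qpq = 0.000000, Gamma_qqq = 0.000000; k4 = (-0.250000, 0.125000, 0.000000, 0.000000)
  Y <- Y + (h/6)(k1 + 2k2 + 2k3 + k4): p = 0.9000, q = 0.0500, dp/dtau = -0.2500, dq/dtau = 0.1250

Answer: p = 0.9000, q = 0.0500, dp/dtau = -0.2500, dq/dtau = 0.1250


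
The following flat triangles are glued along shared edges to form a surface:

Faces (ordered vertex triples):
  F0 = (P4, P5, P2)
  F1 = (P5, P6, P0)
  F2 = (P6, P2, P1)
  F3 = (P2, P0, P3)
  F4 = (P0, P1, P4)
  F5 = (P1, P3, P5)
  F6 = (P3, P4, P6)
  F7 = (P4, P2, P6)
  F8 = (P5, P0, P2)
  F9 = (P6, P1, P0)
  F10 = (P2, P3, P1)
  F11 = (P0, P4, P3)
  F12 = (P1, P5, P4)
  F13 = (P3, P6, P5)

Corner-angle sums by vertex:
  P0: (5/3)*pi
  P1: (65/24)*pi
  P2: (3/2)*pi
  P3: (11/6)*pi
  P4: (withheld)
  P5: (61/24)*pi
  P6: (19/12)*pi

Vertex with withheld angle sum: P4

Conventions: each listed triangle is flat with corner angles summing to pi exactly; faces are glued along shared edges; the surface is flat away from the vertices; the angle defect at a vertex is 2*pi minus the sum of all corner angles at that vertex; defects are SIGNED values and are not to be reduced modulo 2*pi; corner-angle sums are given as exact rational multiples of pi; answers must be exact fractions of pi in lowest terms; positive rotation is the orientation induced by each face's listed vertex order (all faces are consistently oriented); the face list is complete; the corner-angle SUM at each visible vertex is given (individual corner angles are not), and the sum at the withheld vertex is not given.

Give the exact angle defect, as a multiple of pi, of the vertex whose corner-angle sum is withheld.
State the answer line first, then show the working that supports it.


Answer: defect(P4) = -pi/6

V = 7, E = 21, F = 14; chi = V - E + F = 0
Gauss-Bonnet: total defect = 2*pi*chi = 0; visible defects sum to pi/6


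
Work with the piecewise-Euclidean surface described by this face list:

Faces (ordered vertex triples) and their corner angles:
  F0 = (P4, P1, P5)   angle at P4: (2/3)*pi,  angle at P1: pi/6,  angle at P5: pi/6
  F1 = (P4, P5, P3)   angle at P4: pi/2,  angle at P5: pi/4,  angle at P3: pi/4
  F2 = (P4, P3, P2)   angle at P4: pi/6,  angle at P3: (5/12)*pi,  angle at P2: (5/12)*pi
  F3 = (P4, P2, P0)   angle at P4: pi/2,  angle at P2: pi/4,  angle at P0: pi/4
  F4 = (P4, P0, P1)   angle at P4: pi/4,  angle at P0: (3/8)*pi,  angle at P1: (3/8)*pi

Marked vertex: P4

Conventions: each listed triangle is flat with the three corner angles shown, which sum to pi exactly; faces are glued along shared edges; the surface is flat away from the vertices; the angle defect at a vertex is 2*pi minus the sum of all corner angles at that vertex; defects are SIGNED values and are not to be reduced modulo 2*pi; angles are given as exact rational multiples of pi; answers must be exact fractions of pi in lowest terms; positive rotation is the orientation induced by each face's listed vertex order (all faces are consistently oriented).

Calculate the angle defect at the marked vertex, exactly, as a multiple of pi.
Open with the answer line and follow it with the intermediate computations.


Answer: defect(P4) = -pi/12

Sum of corner angles at P4: (25/12)*pi
defect = 2*pi - (25/12)*pi


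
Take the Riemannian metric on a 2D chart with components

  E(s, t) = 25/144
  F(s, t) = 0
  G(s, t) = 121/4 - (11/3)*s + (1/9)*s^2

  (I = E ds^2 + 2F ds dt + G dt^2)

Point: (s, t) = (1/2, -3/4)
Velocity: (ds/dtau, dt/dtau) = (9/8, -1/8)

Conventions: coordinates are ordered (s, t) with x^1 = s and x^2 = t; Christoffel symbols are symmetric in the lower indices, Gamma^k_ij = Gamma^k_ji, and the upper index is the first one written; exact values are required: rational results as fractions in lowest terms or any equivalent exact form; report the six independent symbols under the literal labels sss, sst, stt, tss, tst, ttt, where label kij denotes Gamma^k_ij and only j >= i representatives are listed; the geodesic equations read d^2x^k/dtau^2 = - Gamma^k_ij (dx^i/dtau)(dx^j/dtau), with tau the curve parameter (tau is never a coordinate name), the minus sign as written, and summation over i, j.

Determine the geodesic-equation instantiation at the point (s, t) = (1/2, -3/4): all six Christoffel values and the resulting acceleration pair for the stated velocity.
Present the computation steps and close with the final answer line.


E = 25/144, F = 0, G = 256/9 at the point
E_s = 0, E_t = 0, F_s = 0, F_t = 0, G_s = -32/9, G_t = 0
EG - F^2 = 400/81;  g^inv = (81/400) * [[256/9, 0], [0, 25/144]]
first-kind symbols [ij,l] = (1/2)(d_i g_jl + d_j g_il - d_l g_ij): [ss,s] = E_s/2 = 0, [ss,t] = F_s - E_t/2 = 0, [st,s] = E_t/2 = 0, [st,t] = G_s/2 = -16/9, [tt,s] = F_t - G_s/2 = 16/9, [tt,t] = G_t/2 = 0
Gamma^s_ij = (G*[ij,s] - F*[ij,t])/(EG - F^2), Gamma^t_ij = (E*[ij,t] - F*[ij,s])/(EG - F^2)
Gamma_sss = 0, Gamma_sst = 0, Gamma_stt = 256/25, Gamma_tss = 0, Gamma_tst = -1/16, Gamma_ttt = 0
d^2s/dtau^2 = -(Gamma_sss*(9/8)^2 + 2*Gamma_sst*(9/8)*(-1/8) + Gamma_stt*(-1/8)^2) = -4/25
d^2t/dtau^2 = -(Gamma_tss*(9/8)^2 + 2*Gamma_tst*(9/8)*(-1/8) + Gamma_ttt*(-1/8)^2) = -9/512

Answer: Gamma_sss = 0, Gamma_sst = 0, Gamma_stt = 256/25, Gamma_tss = 0, Gamma_tst = -1/16, Gamma_ttt = 0; accelerations (d^2s/dtau^2, d^2t/dtau^2) = (-4/25, -9/512)


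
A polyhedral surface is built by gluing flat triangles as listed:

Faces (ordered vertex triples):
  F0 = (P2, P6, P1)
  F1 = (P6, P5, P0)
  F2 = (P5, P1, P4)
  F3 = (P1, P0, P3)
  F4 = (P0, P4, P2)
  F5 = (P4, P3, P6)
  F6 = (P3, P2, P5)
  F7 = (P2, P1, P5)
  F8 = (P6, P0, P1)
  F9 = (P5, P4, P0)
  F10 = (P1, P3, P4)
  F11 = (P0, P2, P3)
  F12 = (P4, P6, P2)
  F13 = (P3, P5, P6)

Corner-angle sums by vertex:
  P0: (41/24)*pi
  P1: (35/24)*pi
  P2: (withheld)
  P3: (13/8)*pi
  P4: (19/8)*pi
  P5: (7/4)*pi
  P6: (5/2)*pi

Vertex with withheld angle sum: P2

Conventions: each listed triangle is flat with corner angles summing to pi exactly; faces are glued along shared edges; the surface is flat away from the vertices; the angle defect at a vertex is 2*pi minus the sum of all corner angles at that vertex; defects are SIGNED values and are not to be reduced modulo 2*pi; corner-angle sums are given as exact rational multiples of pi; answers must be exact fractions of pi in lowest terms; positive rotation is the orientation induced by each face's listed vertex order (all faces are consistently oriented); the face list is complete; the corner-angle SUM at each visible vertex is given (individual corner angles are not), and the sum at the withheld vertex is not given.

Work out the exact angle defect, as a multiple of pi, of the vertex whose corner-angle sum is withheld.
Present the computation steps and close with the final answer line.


V = 7, E = 21, F = 14; chi = V - E + F = 0
Gauss-Bonnet: total defect = 2*pi*chi = 0; visible defects sum to (7/12)*pi

Answer: defect(P2) = (-7/12)*pi


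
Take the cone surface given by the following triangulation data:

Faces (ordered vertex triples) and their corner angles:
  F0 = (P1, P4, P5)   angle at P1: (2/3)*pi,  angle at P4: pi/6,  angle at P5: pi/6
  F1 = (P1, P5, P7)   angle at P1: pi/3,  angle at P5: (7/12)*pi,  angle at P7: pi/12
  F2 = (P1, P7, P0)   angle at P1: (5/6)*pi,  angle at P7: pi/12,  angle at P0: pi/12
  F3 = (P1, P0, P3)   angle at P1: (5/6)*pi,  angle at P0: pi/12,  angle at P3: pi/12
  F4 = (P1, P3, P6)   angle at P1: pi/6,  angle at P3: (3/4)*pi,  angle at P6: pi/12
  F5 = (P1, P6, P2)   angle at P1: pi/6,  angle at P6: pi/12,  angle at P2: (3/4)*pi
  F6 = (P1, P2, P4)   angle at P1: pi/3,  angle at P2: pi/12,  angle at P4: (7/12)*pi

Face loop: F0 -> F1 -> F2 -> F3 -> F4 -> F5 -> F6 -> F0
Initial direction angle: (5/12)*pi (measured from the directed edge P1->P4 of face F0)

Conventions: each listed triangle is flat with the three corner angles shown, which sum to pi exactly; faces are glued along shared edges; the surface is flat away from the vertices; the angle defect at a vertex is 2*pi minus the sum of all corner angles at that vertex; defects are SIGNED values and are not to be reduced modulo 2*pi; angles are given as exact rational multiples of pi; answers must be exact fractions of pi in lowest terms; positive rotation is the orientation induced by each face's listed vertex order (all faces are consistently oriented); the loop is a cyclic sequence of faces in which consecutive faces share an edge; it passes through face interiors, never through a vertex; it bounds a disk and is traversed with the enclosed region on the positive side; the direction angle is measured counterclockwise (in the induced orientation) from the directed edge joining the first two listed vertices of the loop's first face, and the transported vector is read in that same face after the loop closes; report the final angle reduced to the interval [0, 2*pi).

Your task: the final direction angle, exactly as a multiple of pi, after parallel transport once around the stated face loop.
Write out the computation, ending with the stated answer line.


enclosed vertex P1: corner angles sum to (10/3)*pi, defect = 2*pi - (10/3)*pi = (-4/3)*pi
adding the enclosed defects to the starting angle (mod 2*pi, induced orientation) gives the holonomy
final angle = (5/12)*pi - (4/3)*pi = (13/12)*pi (mod 2*pi)

Answer: final direction angle = (13/12)*pi


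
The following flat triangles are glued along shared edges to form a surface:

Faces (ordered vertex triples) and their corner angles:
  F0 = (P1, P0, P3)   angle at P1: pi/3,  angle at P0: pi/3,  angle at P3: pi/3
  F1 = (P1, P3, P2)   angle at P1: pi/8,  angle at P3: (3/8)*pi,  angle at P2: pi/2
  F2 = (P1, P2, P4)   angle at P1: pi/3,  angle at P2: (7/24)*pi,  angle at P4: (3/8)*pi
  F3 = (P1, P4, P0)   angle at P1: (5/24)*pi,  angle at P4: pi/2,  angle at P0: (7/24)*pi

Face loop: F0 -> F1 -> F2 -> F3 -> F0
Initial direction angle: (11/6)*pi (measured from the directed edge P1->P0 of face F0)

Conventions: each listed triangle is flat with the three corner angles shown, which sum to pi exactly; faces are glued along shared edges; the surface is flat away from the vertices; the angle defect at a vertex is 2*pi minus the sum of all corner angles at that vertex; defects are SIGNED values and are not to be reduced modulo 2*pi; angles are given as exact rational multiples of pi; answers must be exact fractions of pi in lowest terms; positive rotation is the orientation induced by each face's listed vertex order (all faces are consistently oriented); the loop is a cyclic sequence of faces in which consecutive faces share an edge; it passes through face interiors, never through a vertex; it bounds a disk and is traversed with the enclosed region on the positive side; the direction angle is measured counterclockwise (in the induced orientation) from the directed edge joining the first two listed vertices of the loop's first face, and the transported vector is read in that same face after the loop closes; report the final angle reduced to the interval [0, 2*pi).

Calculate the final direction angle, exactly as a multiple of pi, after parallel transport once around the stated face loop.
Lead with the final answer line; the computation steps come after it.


Answer: final direction angle = (5/6)*pi

enclosed vertex P1: corner angles sum to pi, defect = 2*pi - pi = pi
summing the enclosed defects onto the initial angle, mod 2*pi in the induced orientation:
final angle = (11/6)*pi + pi = (5/6)*pi (mod 2*pi)


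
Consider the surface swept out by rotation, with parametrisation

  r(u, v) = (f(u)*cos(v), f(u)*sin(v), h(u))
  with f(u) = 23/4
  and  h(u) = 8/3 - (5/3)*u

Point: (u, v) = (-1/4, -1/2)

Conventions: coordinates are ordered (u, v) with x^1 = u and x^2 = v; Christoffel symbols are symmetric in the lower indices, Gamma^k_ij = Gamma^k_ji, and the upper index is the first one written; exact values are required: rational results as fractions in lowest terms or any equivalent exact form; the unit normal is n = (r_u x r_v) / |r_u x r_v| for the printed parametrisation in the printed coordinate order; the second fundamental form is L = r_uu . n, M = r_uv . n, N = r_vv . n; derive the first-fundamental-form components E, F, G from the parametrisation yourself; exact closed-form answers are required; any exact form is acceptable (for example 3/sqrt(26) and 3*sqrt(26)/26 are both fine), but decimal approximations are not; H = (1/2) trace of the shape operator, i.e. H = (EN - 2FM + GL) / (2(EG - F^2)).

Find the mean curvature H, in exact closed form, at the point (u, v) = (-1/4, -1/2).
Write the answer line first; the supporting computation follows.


Answer: H = -2/23

f = 23/4, f' = 0, f'' = 0, h' = -5/3, h'' = 0
E = 25/9, F = 0, G = 529/16; answer radicand W^2 = 25/9
unnormalised second-form numerators: l = 0, m = 0, n = -115/12; L = l/sqrt(25/9), and similarly M = m/sqrt(W^2), N = n/sqrt(W^2)
H = (E*n - 2*F*m + G*l) / (2*(EG - F^2)*sqrt(W^2)); E*n - 2*F*m + G*l = -2875/108, EG - F^2 = 13225/144, so H = (-10/69)/sqrt(25/9)


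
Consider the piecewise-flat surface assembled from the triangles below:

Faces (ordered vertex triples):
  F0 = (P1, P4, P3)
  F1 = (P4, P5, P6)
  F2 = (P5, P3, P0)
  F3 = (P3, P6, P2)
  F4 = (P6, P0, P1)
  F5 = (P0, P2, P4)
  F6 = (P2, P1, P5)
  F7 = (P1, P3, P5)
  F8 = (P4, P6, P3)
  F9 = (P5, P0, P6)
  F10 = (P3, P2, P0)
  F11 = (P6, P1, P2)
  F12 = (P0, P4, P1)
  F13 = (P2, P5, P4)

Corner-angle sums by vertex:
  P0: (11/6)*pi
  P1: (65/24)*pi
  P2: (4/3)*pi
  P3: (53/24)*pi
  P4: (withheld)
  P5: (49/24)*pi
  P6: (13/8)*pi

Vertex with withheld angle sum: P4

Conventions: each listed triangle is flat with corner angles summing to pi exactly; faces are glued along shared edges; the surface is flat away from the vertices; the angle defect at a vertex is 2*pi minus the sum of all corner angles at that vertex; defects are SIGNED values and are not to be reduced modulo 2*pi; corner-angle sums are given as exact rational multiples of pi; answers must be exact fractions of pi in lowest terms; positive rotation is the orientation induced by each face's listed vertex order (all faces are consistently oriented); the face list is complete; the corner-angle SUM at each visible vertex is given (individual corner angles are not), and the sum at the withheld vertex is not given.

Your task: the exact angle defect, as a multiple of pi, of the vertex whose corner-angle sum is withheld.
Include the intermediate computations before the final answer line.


V = 7, E = 21, F = 14; chi = V - E + F = 0
Gauss-Bonnet: total defect = 2*pi*chi = 0; visible defects sum to pi/4

Answer: defect(P4) = -pi/4


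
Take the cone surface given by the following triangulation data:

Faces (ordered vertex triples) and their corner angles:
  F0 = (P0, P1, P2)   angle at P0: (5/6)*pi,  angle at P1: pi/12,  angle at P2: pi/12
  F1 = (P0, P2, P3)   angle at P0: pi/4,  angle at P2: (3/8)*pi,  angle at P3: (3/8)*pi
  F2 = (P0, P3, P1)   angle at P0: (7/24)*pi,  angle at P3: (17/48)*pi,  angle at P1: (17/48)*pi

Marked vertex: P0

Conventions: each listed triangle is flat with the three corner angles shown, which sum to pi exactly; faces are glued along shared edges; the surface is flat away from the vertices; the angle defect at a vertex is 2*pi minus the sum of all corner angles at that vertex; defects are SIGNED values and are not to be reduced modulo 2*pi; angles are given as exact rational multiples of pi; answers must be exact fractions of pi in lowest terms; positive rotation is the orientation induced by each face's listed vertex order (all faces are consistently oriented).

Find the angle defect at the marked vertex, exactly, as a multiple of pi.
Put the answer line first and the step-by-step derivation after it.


Answer: defect(P0) = (5/8)*pi

Sum of corner angles at P0: (11/8)*pi
defect = 2*pi - (11/8)*pi


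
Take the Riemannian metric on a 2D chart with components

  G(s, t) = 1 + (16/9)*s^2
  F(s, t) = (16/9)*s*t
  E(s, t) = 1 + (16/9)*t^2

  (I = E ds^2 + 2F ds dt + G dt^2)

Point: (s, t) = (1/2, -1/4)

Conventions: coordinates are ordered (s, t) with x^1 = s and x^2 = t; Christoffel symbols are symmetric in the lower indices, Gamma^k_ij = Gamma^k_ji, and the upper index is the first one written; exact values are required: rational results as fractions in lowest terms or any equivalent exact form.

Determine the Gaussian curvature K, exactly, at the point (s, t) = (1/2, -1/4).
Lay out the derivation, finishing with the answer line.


E = 10/9, F = -2/9, G = 13/9, EG - F^2 = 14/9 at the point
E_s = 0, E_t = -8/9, F_s = -4/9, F_t = 8/9, G_s = 16/9, G_t = 0
E_tt = 32/9, F_st = 16/9, G_ss = 32/9
Using the Brioschi determinant formula for K from the metric derivatives:
M1 = [[-E_tt/2 + F_st - G_ss/2, E_s/2, F_s - E_t/2], [F_t - G_s/2, E, F], [G_t/2, F, G]] = [[-16/9, 0, 0], [0, 10/9, -2/9], [0, -2/9, 13/9]]; det M1 = -224/81
M2 = [[0, E_t/2, G_s/2], [E_t/2, E, F], [G_s/2, F, G]] = [[0, -4/9, 8/9], [-4/9, 10/9, -2/9], [8/9, -2/9, 13/9]]; det M2 = -80/81
det M1 - det M2 = -16/9; K = -16/9 / (14/9)^2 = -36/49

Answer: K = -36/49


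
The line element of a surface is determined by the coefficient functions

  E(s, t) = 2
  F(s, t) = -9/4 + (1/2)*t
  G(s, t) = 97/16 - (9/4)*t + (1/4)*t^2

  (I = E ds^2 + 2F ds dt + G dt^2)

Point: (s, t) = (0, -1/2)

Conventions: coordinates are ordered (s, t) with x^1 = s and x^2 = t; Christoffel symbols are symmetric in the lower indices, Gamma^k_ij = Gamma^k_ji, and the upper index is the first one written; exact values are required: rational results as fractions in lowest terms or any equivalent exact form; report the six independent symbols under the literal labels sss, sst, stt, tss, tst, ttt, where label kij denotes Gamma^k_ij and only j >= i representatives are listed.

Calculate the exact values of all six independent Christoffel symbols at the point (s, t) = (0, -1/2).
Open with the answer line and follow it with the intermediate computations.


Answer: Gamma_sss = 0, Gamma_sst = 0, Gamma_stt = 2/33, Gamma_tss = 0, Gamma_tst = 0, Gamma_ttt = -5/33

E = 2, F = -5/2, G = 29/4 at the point
E_s = 0, E_t = 0, F_s = 0, F_t = 1/2, G_s = 0, G_t = -5/2
EG - F^2 = 33/4;  g^inv = (4/33) * [[29/4, 5/2], [5/2, 2]]
first-kind symbols [ij,l] = (1/2)(d_i g_jl + d_j g_il - d_l g_ij): [ss,s] = E_s/2 = 0, [ss,t] = F_s - E_t/2 = 0, [st,s] = E_t/2 = 0, [st,t] = G_s/2 = 0, [tt,s] = F_t - G_s/2 = 1/2, [tt,t] = G_t/2 = -5/4
Gamma^s_ij = (G*[ij,s] - F*[ij,t])/(EG - F^2), Gamma^t_ij = (E*[ij,t] - F*[ij,s])/(EG - F^2)


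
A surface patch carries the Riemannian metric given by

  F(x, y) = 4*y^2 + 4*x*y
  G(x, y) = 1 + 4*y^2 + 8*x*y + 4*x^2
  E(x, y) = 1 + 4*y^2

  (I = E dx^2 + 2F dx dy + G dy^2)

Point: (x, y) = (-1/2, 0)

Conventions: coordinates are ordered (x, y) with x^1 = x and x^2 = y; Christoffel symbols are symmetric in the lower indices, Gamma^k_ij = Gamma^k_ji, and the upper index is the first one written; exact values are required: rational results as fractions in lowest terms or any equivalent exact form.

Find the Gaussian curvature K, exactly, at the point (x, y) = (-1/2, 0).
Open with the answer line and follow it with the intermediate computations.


Answer: K = -1

E = 1, F = 0, G = 2, EG - F^2 = 2 at the point
E_x = 0, E_y = 0, F_x = 0, F_y = -2, G_x = -4, G_y = -4
E_yy = 8, F_xy = 4, G_xx = 8
K follows from Brioschi's formula, (det M1 - det M2)/(EG - F^2)^2.
M1 = [[-E_yy/2 + F_xy - G_xx/2, E_x/2, F_x - E_y/2], [F_y - G_x/2, E, F], [G_y/2, F, G]] = [[-4, 0, 0], [0, 1, 0], [-2, 0, 2]]; det M1 = -8
M2 = [[0, E_y/2, G_x/2], [E_y/2, E, F], [G_x/2, F, G]] = [[0, 0, -2], [0, 1, 0], [-2, 0, 2]]; det M2 = -4
det M1 - det M2 = -4; K = -4 / (2)^2 = -1


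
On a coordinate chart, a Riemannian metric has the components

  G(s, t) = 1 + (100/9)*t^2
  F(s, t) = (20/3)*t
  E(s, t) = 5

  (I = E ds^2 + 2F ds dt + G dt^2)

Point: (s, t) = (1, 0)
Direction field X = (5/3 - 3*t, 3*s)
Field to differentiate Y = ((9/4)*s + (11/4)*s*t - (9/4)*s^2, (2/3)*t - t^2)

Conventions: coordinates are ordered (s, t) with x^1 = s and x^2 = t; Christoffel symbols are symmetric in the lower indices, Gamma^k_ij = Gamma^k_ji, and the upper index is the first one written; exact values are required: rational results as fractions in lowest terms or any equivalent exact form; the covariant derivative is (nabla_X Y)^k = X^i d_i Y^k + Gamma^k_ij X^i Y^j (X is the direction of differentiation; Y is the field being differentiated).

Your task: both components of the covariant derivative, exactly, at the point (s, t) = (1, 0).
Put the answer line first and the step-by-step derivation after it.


Answer: (nabla_X Y)^s = 9/2, (nabla_X Y)^t = 2

E = 5, F = 0, G = 1 at the point
E_s = 0, E_t = 0, F_s = 0, F_t = 20/3, G_s = 0, G_t = 0
EG - F^2 = 5;  g^inv = (1/5) * [[1, 0], [0, 5]]
first-kind symbols [ij,l] = (1/2)(d_i g_jl + d_j g_il - d_l g_ij): [ss,s] = E_s/2 = 0, [ss,t] = F_s - E_t/2 = 0, [st,s] = E_t/2 = 0, [st,t] = G_s/2 = 0, [tt,s] = F_t - G_s/2 = 20/3, [tt,t] = G_t/2 = 0
Gamma^s_ij = (G*[ij,s] - F*[ij,t])/(EG - F^2), Gamma^t_ij = (E*[ij,t] - F*[ij,s])/(EG - F^2)
Gamma_sss = 0, Gamma_sst = 0, Gamma_stt = 4/3, Gamma_tss = 0, Gamma_tst = 0, Gamma_ttt = 0
X = (5/3, 3), Y = (0, 0) at the point


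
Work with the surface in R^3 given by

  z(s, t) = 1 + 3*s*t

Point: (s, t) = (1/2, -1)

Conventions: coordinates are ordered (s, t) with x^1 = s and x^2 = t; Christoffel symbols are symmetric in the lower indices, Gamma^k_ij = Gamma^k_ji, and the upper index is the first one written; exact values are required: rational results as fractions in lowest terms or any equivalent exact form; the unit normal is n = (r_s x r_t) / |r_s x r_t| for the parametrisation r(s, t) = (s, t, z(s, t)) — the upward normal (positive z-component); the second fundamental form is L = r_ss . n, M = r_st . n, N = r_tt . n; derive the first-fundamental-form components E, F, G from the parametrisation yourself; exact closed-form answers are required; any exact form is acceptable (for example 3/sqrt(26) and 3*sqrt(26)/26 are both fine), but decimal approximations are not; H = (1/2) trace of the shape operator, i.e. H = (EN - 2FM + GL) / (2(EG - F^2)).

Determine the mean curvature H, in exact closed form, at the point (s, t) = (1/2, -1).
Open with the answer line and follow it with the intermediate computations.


Answer: H = 108/343

z_s = -3, z_t = 3/2, z_ss = 0, z_st = 3, z_tt = 0
E = 10, F = -9/2, G = 13/4; answer radicand W^2 = 49/4
unnormalised second-form numerators: l = 0, m = 3, n = 0; L = l/sqrt(49/4), and similarly M = m/sqrt(W^2), N = n/sqrt(W^2)
H = (E*n - 2*F*m + G*l) / (2*(EG - F^2)*sqrt(W^2)); E*n - 2*F*m + G*l = 27, EG - F^2 = 49/4, so H = (54/49)/sqrt(49/4)
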